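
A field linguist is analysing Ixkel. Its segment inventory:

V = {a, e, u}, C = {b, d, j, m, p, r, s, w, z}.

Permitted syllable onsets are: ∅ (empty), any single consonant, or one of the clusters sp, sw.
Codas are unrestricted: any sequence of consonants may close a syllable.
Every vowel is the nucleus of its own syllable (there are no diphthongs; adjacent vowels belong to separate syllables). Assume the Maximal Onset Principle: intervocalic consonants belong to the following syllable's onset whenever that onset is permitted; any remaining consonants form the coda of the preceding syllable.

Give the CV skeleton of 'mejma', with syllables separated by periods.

CVC.CV

The vowels are e, a — 2 nuclei, so 2 syllables.
Between /e/ (V1) and /a/ (V2): /jm/ splits as /j/ + /m/ (/m/ is the longest suffix that is a licit onset).
Putting it together: mej.ma.
Mapping each syllable to C/V: /mej/ → CVC, /ma/ → CV.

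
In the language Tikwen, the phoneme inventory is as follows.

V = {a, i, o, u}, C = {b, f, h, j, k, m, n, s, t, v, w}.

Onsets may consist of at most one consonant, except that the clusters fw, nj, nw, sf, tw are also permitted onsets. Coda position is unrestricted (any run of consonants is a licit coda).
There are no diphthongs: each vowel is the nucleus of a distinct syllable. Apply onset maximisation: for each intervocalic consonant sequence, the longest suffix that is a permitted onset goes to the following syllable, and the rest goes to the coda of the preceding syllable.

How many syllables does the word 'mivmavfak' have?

Vowels present: i, a, a; each is a nucleus, giving 3 syllables.

3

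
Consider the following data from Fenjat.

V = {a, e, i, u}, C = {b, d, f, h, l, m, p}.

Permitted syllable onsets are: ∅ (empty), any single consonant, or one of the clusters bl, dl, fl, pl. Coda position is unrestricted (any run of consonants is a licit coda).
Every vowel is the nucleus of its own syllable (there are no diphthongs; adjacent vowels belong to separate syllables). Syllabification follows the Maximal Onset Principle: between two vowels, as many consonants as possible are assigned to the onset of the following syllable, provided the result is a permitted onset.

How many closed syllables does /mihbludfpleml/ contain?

3

Nuclei (vowels): i, u, e → 3 syllables.
Between /i/ (V1) and /u/ (V2): /hbl/; trying suffixes from longest down, /bl/ is the first permitted one, so coda /h/ | onset /bl/.
Between /u/ (V2) and /e/ (V3): cluster /dfpl/ — the longest permitted-onset suffix is /pl/; onset = /pl/, preceding coda = /df/.
Putting it together: mih.bludf.pleml.
Classifying each syllable: /mih/ (closed), /bludf/ (closed), /pleml/ (closed).
Closed syllables: 3.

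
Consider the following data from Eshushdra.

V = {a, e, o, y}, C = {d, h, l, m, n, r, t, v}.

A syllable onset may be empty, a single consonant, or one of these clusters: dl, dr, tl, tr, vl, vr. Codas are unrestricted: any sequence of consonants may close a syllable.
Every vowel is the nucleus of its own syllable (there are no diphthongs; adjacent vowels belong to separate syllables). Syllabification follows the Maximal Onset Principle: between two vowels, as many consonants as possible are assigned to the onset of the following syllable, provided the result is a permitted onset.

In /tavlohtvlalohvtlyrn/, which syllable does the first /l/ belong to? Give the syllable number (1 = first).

The vowels are a, o, a, o, y — 5 nuclei, so 5 syllables.
V1 /a/ – V2 /o/: /vl/ is a licit onset in full, so it all attaches to the next syllable.
V2 /o/ – V3 /a/: /htvl/ splits as /ht/ + /vl/ (/vl/ is the longest suffix that is a licit onset).
V3 /a/ – V4 /o/: /l/ is a single consonant, so it becomes the next onset.
V4 /o/ – V5 /y/: /hvtl/ splits as /hv/ + /tl/ (/tl/ is the longest suffix that is a licit onset).
Putting it together: ta.vloht.vla.lohv.tlyrn.
The first /l/ is in the onset of syllable 2 (/vloht/).

2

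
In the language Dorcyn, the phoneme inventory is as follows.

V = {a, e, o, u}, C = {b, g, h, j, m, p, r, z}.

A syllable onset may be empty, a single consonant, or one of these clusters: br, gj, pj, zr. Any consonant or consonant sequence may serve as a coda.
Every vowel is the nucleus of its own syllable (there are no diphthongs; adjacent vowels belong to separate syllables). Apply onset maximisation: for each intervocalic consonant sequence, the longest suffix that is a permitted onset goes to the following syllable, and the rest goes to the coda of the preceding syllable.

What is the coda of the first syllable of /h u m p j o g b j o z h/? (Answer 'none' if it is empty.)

The vowels are u, o, o — 3 nuclei, so 3 syllables.
/u…o/ gap (V1→V2): cluster /mpj/ — the longest permitted-onset suffix is /pj/; onset = /pj/, preceding coda = /m/.
/o…o/ gap (V2→V3): cluster /gbj/ — the longest permitted-onset suffix is /j/; onset = /j/, preceding coda = /gb/.
So the parse is hum.pjogb.jozh.
Syllable 1 is /hum/: onset /h/, nucleus /u/, coda /m/.

m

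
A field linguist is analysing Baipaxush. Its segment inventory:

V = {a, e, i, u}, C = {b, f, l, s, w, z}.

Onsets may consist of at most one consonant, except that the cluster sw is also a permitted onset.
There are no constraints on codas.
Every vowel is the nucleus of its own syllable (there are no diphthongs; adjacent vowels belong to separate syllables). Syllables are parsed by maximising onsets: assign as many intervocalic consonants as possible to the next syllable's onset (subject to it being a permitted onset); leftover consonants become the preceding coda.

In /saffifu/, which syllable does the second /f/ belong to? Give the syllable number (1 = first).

2

Vowels present: a, i, u; each is a nucleus, giving 3 syllables.
Between /a/ (V1) and /i/ (V2): /ff/ — longest licit onset from the right is /f/, leaving /f/ as coda.
Between /i/ (V2) and /u/ (V3): /f/ is a single consonant, so it becomes the next onset.
So the parse is saf.fi.fu.
The second /f/ is in the onset of syllable 2 (/fi/).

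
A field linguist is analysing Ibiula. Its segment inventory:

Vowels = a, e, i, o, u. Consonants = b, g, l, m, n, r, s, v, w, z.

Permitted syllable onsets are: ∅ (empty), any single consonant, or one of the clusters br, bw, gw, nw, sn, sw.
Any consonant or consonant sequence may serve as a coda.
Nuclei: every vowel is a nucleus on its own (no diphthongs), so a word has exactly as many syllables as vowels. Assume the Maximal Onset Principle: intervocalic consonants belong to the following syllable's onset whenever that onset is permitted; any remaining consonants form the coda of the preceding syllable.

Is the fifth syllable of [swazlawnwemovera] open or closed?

open

Vowels present: a, a, e, o, e, a; each is a nucleus, giving 6 syllables.
σ1/σ2 boundary: /zl/ — longest licit onset from the right is /l/, leaving /z/ as coda.
σ2/σ3 boundary: /wnw/; trying suffixes from longest down, /nw/ is the first permitted one, so coda /w/ | onset /nw/.
σ3/σ4 boundary: /m/ → onset of the next syllable (single consonants are always licit onsets).
σ4/σ5 boundary: just /v/ — single C goes to the following onset.
σ5/σ6 boundary: /r/ is a single consonant, so it becomes the next onset.
Result: swaz.law.nwe.mo.ve.ra.
Syllable 5 is /ve/; it ends in its nucleus with no coda, so it is open.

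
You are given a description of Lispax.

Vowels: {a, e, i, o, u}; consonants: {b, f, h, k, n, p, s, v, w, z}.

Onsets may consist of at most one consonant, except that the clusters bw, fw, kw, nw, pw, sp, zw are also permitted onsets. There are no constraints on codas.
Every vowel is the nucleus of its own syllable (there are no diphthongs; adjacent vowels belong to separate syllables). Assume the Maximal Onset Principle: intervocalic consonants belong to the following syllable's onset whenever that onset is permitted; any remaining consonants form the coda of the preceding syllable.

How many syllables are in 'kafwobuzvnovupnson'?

6

Vowels present: a, o, u, o, u, o; each is a nucleus, giving 6 syllables.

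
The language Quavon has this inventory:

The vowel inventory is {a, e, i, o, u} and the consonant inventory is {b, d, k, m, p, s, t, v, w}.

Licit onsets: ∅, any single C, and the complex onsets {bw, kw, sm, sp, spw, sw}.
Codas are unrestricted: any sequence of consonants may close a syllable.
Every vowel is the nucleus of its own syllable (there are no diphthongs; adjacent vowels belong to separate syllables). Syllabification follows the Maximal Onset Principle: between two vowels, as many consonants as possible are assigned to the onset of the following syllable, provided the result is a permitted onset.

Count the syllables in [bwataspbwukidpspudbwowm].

6

Vowels present: a, a, u, i, u, o; each is a nucleus, giving 6 syllables.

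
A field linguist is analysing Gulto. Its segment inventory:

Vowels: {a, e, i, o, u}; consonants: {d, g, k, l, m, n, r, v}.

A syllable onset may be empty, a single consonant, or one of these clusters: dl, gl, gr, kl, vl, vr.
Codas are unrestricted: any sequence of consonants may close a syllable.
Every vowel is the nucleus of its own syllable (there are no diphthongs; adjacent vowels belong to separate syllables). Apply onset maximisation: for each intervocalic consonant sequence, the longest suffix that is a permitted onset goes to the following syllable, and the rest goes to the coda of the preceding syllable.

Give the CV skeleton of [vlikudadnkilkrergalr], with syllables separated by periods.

CCV.CV.CVCC.CVCC.CVC.CVCC

The vowels are i, u, a, i, e, a — 6 nuclei, so 6 syllables.
σ1/σ2 boundary: just /k/ — single C goes to the following onset.
σ2/σ3 boundary: just /d/ — single C goes to the following onset.
σ3/σ4 boundary: /dnk/ splits as /dn/ + /k/ (/k/ is the longest suffix that is a licit onset).
σ4/σ5 boundary: /lkr/; trying suffixes from longest down, /r/ is the first permitted one, so coda /lk/ | onset /r/.
σ5/σ6 boundary: cluster /rg/ — the longest permitted-onset suffix is /g/; onset = /g/, preceding coda = /r/.
So the parse is vli.ku.dadn.kilk.rer.galr.
Mapping each syllable to C/V: /vli/ → CCV, /ku/ → CV, /dadn/ → CVCC, /kilk/ → CVCC, /rer/ → CVC, /galr/ → CVCC.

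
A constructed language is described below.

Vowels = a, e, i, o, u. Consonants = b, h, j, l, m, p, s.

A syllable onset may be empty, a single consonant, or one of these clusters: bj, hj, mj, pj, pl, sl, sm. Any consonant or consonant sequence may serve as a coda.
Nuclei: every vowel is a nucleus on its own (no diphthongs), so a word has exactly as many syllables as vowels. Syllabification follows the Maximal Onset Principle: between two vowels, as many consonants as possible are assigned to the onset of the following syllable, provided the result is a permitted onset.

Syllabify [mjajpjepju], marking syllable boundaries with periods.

mjaj.pje.pju

Nuclei (vowels): a, e, u → 3 syllables.
Between /a/ (V1) and /e/ (V2): /jpj/; trying suffixes from longest down, /pj/ is the first permitted one, so coda /j/ | onset /pj/.
Between /e/ (V2) and /u/ (V3): cluster /pj/ — /pj/ is itself a permitted onset, so the whole cluster goes right; preceding coda = ∅.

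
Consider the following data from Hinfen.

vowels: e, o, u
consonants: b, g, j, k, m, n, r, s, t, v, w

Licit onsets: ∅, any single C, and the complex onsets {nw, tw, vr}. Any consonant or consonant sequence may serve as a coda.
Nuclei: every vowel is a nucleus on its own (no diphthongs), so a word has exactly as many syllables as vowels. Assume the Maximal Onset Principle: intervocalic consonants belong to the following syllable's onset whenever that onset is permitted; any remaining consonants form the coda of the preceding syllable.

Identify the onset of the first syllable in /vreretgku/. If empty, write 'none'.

vr

Vowels present: e, e, u; each is a nucleus, giving 3 syllables.
Between /e/ (V1) and /e/ (V2): /r/ is a single consonant, so it becomes the next onset.
Between /e/ (V2) and /u/ (V3): /tgk/ splits as /tg/ + /k/ (/k/ is the longest suffix that is a licit onset).
Syllabification: vre.retg.ku.
Syllable 1 is /vre/: onset /vr/, nucleus /e/, coda ∅.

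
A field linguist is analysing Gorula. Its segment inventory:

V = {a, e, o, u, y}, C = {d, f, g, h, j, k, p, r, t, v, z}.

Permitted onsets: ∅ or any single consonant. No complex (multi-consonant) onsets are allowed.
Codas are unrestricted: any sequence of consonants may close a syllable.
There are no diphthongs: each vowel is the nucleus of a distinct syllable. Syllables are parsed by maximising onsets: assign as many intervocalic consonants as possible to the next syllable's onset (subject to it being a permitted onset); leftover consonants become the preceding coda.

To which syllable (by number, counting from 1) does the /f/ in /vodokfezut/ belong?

3

The vowels are o, o, e, u — 4 nuclei, so 4 syllables.
V1 /o/ – V2 /o/: just /d/ — single C goes to the following onset.
V2 /o/ – V3 /e/: cluster /kf/ — the longest permitted-onset suffix is /f/; onset = /f/, preceding coda = /k/.
V3 /e/ – V4 /u/: just /z/ — single C goes to the following onset.
So the parse is vo.dok.fe.zut.
The /f/ is in the onset of syllable 3 (/fe/).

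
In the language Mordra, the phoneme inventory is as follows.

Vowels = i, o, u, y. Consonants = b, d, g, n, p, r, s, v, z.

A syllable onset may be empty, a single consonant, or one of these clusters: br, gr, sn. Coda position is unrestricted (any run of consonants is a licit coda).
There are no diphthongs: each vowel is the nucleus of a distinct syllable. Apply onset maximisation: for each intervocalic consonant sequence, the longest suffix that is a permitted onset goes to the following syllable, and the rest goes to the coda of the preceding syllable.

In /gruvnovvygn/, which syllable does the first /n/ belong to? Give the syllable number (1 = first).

The vowels are u, o, y — 3 nuclei, so 3 syllables.
/u…o/ gap (V1→V2): /vn/; trying suffixes from longest down, /n/ is the first permitted one, so coda /v/ | onset /n/.
/o…y/ gap (V2→V3): /vv/; trying suffixes from longest down, /v/ is the first permitted one, so coda /v/ | onset /v/.
So the parse is gruv.nov.vygn.
The first /n/ is in the onset of syllable 2 (/nov/).

2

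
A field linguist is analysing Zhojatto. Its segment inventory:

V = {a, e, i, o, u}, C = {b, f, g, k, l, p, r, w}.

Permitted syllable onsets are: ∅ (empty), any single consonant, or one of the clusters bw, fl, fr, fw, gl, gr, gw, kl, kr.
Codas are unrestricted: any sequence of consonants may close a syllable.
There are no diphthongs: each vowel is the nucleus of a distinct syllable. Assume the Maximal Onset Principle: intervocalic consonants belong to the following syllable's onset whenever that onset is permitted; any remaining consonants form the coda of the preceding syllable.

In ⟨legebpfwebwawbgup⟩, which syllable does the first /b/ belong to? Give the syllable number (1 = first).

Vowels present: e, e, e, a, u; each is a nucleus, giving 5 syllables.
Between /e/ (V1) and /e/ (V2): /g/ is a single consonant, so it becomes the next onset.
Between /e/ (V2) and /e/ (V3): cluster /bpfw/ — the longest permitted-onset suffix is /fw/; onset = /fw/, preceding coda = /bp/.
Between /e/ (V3) and /a/ (V4): /bw/ — entire cluster is a permitted onset → onset /bw/, coda ∅.
Between /a/ (V4) and /u/ (V5): /wbg/; trying suffixes from longest down, /g/ is the first permitted one, so coda /wb/ | onset /g/.
So the parse is le.gebp.fwe.bwawb.gup.
The first /b/ is in the coda of syllable 2 (/gebp/).

2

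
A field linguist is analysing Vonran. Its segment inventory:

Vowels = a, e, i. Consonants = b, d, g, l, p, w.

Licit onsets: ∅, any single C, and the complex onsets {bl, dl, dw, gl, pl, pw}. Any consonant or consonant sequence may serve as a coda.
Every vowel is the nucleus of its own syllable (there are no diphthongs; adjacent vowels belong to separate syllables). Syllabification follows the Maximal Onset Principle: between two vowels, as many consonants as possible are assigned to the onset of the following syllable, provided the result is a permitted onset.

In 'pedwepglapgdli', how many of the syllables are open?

Nuclei (vowels): e, e, a, i → 4 syllables.
σ1/σ2 boundary: /dw/ — entire cluster is a permitted onset → onset /dw/, coda ∅.
σ2/σ3 boundary: cluster /pgl/ — the longest permitted-onset suffix is /gl/; onset = /gl/, preceding coda = /p/.
σ3/σ4 boundary: cluster /pgdl/ — the longest permitted-onset suffix is /dl/; onset = /dl/, preceding coda = /pg/.
So the parse is pe.dwep.glapg.dli.
Classifying each syllable: /pe/ (open), /dwep/ (closed), /glapg/ (closed), /dli/ (open).
Open syllables: 2.

2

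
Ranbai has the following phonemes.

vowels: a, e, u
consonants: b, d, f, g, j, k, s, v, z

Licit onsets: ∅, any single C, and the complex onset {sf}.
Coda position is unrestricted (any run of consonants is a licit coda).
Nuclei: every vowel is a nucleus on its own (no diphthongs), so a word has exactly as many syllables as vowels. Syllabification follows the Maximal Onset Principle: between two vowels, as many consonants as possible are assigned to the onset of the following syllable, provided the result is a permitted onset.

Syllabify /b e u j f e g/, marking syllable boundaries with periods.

be.uj.feg

Vowels present: e, u, e; each is a nucleus, giving 3 syllables.
Between /e/ (V1) and /u/ (V2): hiatus — the boundary sits between the two vowels.
Between /u/ (V2) and /e/ (V3): cluster /jf/ — the longest permitted-onset suffix is /f/; onset = /f/, preceding coda = /j/.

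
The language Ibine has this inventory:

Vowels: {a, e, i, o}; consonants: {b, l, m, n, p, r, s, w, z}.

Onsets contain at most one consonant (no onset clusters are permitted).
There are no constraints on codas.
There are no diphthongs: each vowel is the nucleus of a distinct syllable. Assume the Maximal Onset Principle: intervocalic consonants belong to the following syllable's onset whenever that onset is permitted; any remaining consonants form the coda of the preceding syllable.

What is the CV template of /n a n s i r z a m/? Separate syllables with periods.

CVC.CVC.CVC

The vowels are a, i, a — 3 nuclei, so 3 syllables.
Between /a/ (V1) and /i/ (V2): /ns/ splits as /n/ + /s/ (/s/ is the longest suffix that is a licit onset).
Between /i/ (V2) and /a/ (V3): /rz/ splits as /r/ + /z/ (/z/ is the longest suffix that is a licit onset).
Result: nan.sir.zam.
Mapping each syllable to C/V: /nan/ → CVC, /sir/ → CVC, /zam/ → CVC.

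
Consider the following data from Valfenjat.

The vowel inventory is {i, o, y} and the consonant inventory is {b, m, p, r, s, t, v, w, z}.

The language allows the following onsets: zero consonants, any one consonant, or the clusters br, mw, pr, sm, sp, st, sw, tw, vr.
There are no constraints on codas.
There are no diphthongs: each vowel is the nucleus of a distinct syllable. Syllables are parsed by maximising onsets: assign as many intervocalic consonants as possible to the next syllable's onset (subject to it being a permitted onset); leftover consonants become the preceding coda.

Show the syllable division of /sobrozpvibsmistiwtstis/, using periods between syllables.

Nuclei (vowels): o, o, i, i, i, i → 6 syllables.
/o…o/ gap (V1→V2): /br/ is a licit onset in full, so it all attaches to the next syllable.
/o…i/ gap (V2→V3): /zpv/; trying suffixes from longest down, /v/ is the first permitted one, so coda /zp/ | onset /v/.
/i…i/ gap (V3→V4): /bsm/; trying suffixes from longest down, /sm/ is the first permitted one, so coda /b/ | onset /sm/.
/i…i/ gap (V4→V5): /st/ — entire cluster is a permitted onset → onset /st/, coda ∅.
/i…i/ gap (V5→V6): /wtst/ — longest licit onset from the right is /st/, leaving /wt/ as coda.

so.brozp.vib.smi.stiwt.stis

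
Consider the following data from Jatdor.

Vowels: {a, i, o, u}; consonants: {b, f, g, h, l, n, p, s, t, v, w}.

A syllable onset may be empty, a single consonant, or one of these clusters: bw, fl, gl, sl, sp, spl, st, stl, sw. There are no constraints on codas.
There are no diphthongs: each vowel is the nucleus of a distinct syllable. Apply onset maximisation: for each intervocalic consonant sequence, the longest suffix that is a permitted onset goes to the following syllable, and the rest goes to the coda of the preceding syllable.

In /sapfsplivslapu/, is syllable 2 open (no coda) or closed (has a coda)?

Vowels present: a, i, a, u; each is a nucleus, giving 4 syllables.
/a…i/ gap (V1→V2): /pfspl/ splits as /pf/ + /spl/ (/spl/ is the longest suffix that is a licit onset).
/i…a/ gap (V2→V3): /vsl/ — longest licit onset from the right is /sl/, leaving /v/ as coda.
/a…u/ gap (V3→V4): just /p/ — single C goes to the following onset.
So the parse is sapf.spliv.sla.pu.
Syllable 2 is /spliv/ with coda /v/, so it is closed.

closed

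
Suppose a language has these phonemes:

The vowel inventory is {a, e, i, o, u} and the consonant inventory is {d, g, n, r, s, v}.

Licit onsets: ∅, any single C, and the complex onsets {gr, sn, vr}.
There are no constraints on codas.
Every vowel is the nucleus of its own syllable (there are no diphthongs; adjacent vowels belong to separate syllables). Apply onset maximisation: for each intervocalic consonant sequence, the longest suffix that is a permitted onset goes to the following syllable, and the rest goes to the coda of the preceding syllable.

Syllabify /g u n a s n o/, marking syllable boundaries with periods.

Nuclei (vowels): u, a, o → 3 syllables.
/u…a/ gap (V1→V2): just /n/ — single C goes to the following onset.
/a…o/ gap (V2→V3): cluster /sn/ — /sn/ is itself a permitted onset, so the whole cluster goes right; preceding coda = ∅.

gu.na.sno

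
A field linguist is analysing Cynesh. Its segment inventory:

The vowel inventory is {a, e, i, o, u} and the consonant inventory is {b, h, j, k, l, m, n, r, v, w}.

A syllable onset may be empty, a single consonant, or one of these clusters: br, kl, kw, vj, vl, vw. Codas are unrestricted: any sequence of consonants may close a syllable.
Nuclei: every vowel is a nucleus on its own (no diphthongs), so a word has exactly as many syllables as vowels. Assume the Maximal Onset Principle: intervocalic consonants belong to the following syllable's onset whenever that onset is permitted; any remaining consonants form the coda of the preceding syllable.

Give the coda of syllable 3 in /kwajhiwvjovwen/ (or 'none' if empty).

none

Nuclei (vowels): a, i, o, e → 4 syllables.
/a…i/ gap (V1→V2): /jh/; trying suffixes from longest down, /h/ is the first permitted one, so coda /j/ | onset /h/.
/i…o/ gap (V2→V3): cluster /wvj/ — the longest permitted-onset suffix is /vj/; onset = /vj/, preceding coda = /w/.
/o…e/ gap (V3→V4): /vw/ is a licit onset in full, so it all attaches to the next syllable.
Result: kwaj.hiw.vjo.vwen.
Syllable 3 is /vjo/: onset /vj/, nucleus /o/, coda ∅.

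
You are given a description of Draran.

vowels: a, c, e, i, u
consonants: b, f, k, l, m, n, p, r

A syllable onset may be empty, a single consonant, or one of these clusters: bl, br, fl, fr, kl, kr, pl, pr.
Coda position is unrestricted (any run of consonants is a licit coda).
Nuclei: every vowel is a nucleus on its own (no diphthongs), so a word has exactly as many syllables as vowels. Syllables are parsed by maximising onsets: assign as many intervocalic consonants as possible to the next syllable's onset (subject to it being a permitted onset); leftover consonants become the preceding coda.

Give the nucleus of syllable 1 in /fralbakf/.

The vowels are a, a — 2 nuclei, so 2 syllables.
The first nucleus (vowel 1 from the left) is /a/.

a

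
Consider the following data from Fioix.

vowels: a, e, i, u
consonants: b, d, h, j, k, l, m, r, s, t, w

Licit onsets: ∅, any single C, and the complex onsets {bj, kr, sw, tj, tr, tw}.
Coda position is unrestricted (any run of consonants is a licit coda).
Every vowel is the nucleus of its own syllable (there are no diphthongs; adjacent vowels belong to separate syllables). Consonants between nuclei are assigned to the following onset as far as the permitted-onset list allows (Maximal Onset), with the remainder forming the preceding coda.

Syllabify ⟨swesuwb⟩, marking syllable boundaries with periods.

Vowels present: e, u; each is a nucleus, giving 2 syllables.
Between /e/ (V1) and /u/ (V2): /s/ → onset of the next syllable (single consonants are always licit onsets).

swe.suwb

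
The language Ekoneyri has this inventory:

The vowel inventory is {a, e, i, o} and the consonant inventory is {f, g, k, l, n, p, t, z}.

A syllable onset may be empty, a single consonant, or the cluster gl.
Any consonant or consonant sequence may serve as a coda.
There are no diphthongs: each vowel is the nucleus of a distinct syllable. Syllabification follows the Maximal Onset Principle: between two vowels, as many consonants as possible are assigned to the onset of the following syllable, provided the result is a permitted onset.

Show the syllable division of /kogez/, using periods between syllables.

Vowels present: o, e; each is a nucleus, giving 2 syllables.
V1 /o/ – V2 /e/: /g/ → onset of the next syllable (single consonants are always licit onsets).

ko.gez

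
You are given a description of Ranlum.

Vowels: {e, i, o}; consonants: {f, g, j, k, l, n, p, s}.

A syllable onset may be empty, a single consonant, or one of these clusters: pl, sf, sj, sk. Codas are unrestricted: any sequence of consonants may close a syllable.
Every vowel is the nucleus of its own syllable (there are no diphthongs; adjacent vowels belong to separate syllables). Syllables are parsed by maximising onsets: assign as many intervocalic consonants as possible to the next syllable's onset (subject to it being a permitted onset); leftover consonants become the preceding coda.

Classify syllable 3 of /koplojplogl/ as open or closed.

The vowels are o, o, o — 3 nuclei, so 3 syllables.
σ1/σ2 boundary: cluster /pl/ — /pl/ is itself a permitted onset, so the whole cluster goes right; preceding coda = ∅.
σ2/σ3 boundary: /jpl/; trying suffixes from longest down, /pl/ is the first permitted one, so coda /j/ | onset /pl/.
So the parse is ko.ploj.plogl.
Syllable 3 is /plogl/ with coda /gl/, so it is closed.

closed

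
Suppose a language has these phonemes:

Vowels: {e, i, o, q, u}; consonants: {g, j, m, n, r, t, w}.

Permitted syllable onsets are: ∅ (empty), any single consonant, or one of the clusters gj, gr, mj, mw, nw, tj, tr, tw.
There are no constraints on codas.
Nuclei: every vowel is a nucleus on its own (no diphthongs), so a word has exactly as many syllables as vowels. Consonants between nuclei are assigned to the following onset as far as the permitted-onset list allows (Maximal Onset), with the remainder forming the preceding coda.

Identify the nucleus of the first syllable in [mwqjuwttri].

Nuclei (vowels): q, u, i → 3 syllables.
The first nucleus (vowel 1 from the left) is /q/.

q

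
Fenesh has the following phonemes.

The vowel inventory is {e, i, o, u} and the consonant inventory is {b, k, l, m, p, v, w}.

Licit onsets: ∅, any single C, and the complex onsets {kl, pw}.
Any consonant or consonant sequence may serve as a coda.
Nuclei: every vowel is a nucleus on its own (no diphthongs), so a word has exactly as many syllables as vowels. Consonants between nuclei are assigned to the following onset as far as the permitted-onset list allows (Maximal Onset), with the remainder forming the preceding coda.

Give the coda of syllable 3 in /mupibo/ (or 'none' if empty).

Nuclei (vowels): u, i, o → 3 syllables.
σ1/σ2 boundary: just /p/ — single C goes to the following onset.
σ2/σ3 boundary: /b/ is a single consonant, so it becomes the next onset.
Syllabification: mu.pi.bo.
Syllable 3 is /bo/: onset /b/, nucleus /o/, coda ∅.

none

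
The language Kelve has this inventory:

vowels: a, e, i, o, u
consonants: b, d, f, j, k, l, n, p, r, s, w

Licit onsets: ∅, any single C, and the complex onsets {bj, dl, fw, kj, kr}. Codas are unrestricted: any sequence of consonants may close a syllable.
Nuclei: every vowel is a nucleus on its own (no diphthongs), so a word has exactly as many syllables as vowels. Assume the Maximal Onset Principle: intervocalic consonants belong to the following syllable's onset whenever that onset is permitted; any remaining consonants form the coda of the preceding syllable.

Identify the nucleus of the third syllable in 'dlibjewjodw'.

Nuclei (vowels): i, e, o → 3 syllables.
The third nucleus (vowel 3 from the left) is /o/.

o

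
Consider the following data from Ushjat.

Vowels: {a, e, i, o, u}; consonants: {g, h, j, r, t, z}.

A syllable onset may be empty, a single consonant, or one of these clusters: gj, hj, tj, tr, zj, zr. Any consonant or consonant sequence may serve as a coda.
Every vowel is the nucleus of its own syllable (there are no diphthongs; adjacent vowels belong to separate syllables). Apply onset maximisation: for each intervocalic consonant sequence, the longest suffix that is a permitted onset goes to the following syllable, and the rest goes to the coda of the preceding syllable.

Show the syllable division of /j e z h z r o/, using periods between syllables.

jezh.zro

The vowels are e, o — 2 nuclei, so 2 syllables.
σ1/σ2 boundary: /zhzr/ splits as /zh/ + /zr/ (/zr/ is the longest suffix that is a licit onset).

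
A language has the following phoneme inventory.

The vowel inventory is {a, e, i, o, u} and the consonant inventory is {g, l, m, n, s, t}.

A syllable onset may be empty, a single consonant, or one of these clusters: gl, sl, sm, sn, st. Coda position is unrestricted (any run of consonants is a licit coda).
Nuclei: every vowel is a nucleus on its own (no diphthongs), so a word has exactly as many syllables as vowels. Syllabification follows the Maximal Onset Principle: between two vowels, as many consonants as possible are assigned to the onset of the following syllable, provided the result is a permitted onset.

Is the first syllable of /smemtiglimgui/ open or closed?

The vowels are e, i, i, u, i — 5 nuclei, so 5 syllables.
V1 /e/ – V2 /i/: /mt/ splits as /m/ + /t/ (/t/ is the longest suffix that is a licit onset).
V2 /i/ – V3 /i/: /gl/ is a licit onset in full, so it all attaches to the next syllable.
V3 /i/ – V4 /u/: /mg/ splits as /m/ + /g/ (/g/ is the longest suffix that is a licit onset).
V4 /u/ – V5 /i/: nothing intervenes; syllable break is V.V.
Putting it together: smem.ti.glim.gu.i.
Syllable 1 is /smem/ with coda /m/, so it is closed.

closed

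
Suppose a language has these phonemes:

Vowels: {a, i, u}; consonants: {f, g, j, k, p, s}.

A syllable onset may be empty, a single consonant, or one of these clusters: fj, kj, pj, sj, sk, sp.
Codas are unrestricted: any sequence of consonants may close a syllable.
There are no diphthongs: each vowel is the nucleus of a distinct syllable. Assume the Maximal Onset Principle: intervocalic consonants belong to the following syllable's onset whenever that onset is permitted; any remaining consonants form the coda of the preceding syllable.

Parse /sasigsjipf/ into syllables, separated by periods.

Nuclei (vowels): a, i, i → 3 syllables.
/a…i/ gap (V1→V2): /s/ is a single consonant, so it becomes the next onset.
/i…i/ gap (V2→V3): /gsj/ splits as /g/ + /sj/ (/sj/ is the longest suffix that is a licit onset).

sa.sig.sjipf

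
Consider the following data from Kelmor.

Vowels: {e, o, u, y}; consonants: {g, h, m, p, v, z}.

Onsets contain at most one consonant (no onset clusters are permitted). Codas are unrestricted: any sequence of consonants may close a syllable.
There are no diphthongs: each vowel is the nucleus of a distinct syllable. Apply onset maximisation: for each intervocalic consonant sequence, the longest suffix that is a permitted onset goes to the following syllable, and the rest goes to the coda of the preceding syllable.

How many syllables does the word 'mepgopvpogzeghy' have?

The vowels are e, o, o, e, y — 5 nuclei, so 5 syllables.

5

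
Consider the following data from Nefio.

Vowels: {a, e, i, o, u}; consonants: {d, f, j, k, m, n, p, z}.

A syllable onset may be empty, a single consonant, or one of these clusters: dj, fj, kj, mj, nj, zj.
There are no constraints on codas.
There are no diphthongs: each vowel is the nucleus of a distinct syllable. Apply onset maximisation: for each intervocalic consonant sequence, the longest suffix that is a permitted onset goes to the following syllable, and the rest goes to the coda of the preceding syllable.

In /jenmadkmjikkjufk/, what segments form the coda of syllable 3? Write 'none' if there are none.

Vowels present: e, a, i, u; each is a nucleus, giving 4 syllables.
σ1/σ2 boundary: /nm/; trying suffixes from longest down, /m/ is the first permitted one, so coda /n/ | onset /m/.
σ2/σ3 boundary: /dkmj/ — longest licit onset from the right is /mj/, leaving /dk/ as coda.
σ3/σ4 boundary: /kkj/ splits as /k/ + /kj/ (/kj/ is the longest suffix that is a licit onset).
Putting it together: jen.madk.mjik.kjufk.
Syllable 3 is /mjik/: onset /mj/, nucleus /i/, coda /k/.

k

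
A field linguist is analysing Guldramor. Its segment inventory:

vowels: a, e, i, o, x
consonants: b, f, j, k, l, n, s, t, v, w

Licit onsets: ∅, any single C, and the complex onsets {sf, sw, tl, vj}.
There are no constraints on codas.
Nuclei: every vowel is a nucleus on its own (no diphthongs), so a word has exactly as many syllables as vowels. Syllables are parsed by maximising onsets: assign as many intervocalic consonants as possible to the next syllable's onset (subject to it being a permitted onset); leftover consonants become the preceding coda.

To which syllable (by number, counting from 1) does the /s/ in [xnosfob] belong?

3

Nuclei (vowels): x, o, o → 3 syllables.
σ1/σ2 boundary: just /n/ — single C goes to the following onset.
σ2/σ3 boundary: /sf/ is a licit onset in full, so it all attaches to the next syllable.
Result: x.no.sfob.
The /s/ is in the onset of syllable 3 (/sfob/).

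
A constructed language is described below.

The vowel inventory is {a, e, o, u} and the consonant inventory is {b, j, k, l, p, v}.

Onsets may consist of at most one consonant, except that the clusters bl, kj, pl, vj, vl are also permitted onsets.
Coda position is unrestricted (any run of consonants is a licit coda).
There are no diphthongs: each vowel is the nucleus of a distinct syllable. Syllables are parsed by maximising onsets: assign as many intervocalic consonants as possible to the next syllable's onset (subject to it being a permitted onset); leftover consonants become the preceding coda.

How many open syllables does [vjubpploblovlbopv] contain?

1

Vowels present: u, o, o, o; each is a nucleus, giving 4 syllables.
Between /u/ (V1) and /o/ (V2): /bppl/; trying suffixes from longest down, /pl/ is the first permitted one, so coda /bp/ | onset /pl/.
Between /o/ (V2) and /o/ (V3): /bl/ is a licit onset in full, so it all attaches to the next syllable.
Between /o/ (V3) and /o/ (V4): cluster /vlb/ — the longest permitted-onset suffix is /b/; onset = /b/, preceding coda = /vl/.
Putting it together: vjubp.plo.blovl.bopv.
Classifying each syllable: /vjubp/ (closed), /plo/ (open), /blovl/ (closed), /bopv/ (closed).
Open syllables: 1.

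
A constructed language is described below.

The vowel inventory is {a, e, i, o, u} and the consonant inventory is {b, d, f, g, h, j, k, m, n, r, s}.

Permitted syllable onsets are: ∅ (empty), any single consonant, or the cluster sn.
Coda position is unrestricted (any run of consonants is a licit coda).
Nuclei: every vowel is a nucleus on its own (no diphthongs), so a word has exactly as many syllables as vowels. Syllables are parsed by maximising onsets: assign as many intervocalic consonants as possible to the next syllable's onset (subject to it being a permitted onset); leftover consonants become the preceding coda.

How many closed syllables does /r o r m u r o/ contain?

Vowels present: o, u, o; each is a nucleus, giving 3 syllables.
V1 /o/ – V2 /u/: /rm/ — longest licit onset from the right is /m/, leaving /r/ as coda.
V2 /u/ – V3 /o/: /r/ → onset of the next syllable (single consonants are always licit onsets).
So the parse is ror.mu.ro.
Classifying each syllable: /ror/ (closed), /mu/ (open), /ro/ (open).
Closed syllables: 1.

1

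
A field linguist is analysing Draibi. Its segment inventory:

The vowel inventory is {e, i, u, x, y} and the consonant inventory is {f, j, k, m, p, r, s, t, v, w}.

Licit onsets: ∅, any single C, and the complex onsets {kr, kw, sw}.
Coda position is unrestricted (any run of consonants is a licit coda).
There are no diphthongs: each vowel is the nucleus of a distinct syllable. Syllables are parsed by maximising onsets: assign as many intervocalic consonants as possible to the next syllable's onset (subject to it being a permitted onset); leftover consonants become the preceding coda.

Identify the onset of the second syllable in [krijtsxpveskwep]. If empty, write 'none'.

Vowels present: i, x, e, e; each is a nucleus, giving 4 syllables.
/i…x/ gap (V1→V2): /jts/; trying suffixes from longest down, /s/ is the first permitted one, so coda /jt/ | onset /s/.
/x…e/ gap (V2→V3): /pv/; trying suffixes from longest down, /v/ is the first permitted one, so coda /p/ | onset /v/.
/e…e/ gap (V3→V4): /skw/ splits as /s/ + /kw/ (/kw/ is the longest suffix that is a licit onset).
So the parse is krijt.sxp.ves.kwep.
Syllable 2 is /sxp/: onset /s/, nucleus /x/, coda /p/.

s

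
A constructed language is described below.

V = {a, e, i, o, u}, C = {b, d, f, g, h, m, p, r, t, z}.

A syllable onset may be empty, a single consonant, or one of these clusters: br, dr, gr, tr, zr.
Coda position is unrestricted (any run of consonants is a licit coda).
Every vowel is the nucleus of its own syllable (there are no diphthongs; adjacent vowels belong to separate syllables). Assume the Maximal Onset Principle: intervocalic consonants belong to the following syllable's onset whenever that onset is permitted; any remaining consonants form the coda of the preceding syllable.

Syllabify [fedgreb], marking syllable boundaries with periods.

Nuclei (vowels): e, e → 2 syllables.
σ1/σ2 boundary: cluster /dgr/ — the longest permitted-onset suffix is /gr/; onset = /gr/, preceding coda = /d/.

fed.greb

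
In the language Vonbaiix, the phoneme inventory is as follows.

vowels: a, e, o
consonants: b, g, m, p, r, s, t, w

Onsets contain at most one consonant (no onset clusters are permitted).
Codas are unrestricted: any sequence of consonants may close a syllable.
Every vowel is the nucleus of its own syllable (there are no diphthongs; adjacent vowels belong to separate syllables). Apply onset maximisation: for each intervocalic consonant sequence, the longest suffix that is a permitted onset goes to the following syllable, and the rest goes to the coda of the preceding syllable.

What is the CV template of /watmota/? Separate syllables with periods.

CVC.CV.CV

The vowels are a, o, a — 3 nuclei, so 3 syllables.
V1 /a/ – V2 /o/: /tm/ splits as /t/ + /m/ (/m/ is the longest suffix that is a licit onset).
V2 /o/ – V3 /a/: /t/ is a single consonant, so it becomes the next onset.
So the parse is wat.mo.ta.
Mapping each syllable to C/V: /wat/ → CVC, /mo/ → CV, /ta/ → CV.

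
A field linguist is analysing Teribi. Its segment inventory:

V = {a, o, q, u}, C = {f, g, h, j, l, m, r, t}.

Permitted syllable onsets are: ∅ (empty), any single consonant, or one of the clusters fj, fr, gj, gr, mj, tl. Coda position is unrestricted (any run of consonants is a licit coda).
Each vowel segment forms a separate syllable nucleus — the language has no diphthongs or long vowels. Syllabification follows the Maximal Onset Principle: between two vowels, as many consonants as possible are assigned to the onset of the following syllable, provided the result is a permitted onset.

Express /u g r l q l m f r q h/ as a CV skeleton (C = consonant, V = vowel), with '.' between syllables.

VCC.CVCC.CCVC

The vowels are u, q, q — 3 nuclei, so 3 syllables.
V1 /u/ – V2 /q/: /grl/ splits as /gr/ + /l/ (/l/ is the longest suffix that is a licit onset).
V2 /q/ – V3 /q/: /lmfr/ splits as /lm/ + /fr/ (/fr/ is the longest suffix that is a licit onset).
So the parse is ugr.lqlm.frqh.
Mapping each syllable to C/V: /ugr/ → VCC, /lqlm/ → CVCC, /frqh/ → CCVC.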